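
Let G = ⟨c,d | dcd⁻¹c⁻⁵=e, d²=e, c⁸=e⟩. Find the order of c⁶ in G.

Compute successive powers until reaching e:
  (c⁶)¹ = c⁶, (c⁶)² = c⁴, (c⁶)³ = c², (c⁶)⁴ = e.
The smallest positive k with (c⁶)ᵏ = e is 4.

Answer: 4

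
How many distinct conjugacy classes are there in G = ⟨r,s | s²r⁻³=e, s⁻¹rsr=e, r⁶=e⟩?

The conjugacy classes (representative and size) are:
  [e] (size 1), [r] (size 2), [r²] (size 2), [r³] (size 1), [rs⁻¹] (size 3), [r²s⁻¹] (size 3).
Class equation: 1 + 2 + 2 + 1 + 3 + 3 = 12 = |G|. So G has 6 conjugacy classes.

Answer: 6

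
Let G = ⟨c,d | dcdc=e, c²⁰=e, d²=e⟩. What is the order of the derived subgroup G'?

G' = [G, G] is generated by all commutators. The generator-pair commutators are: [c, d] = c².
The subgroup they normally generate is {e, c², c⁴, c⁶, c⁸, c¹⁰, c¹², c¹⁴, c¹⁶, c¹⁸}, of order 10.
Check: |G/G'| = 40/10 = 4 is the order of the abelianisation.

Answer: 10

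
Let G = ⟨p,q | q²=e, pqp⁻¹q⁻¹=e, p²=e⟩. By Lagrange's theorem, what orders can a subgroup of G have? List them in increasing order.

|G| = 4 = 2². By Lagrange's theorem the order of any subgroup divides 4; the divisors of 4 are 1, 2, 4.

Answer: 1, 2, 4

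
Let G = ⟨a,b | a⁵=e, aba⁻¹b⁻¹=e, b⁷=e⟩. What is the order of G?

Enumerate words in the generators, reducing via the relations: the distinct elements are
  {a, b, e, ab, a², a³, a⁴, b², b³, b⁴, b⁵, b⁶, ab², ab³, ab⁴, ab⁵, ab⁶, a²b, a³b, a⁴b, a²b², a²b³, a²b⁴, a²b⁵, a²b⁶, a³b², a³b³, a³b⁴, a³b⁵, a³b⁶, a⁴b², a⁴b³, a⁴b⁴, a⁴b⁵, a⁴b⁶}.
No further products give new elements, so |G| = 35.

Answer: 35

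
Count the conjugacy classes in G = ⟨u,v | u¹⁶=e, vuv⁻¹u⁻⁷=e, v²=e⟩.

The conjugacy classes (representative and size) are:
  [e] (size 1), [u] (size 2), [u¹⁴] (size 2), [u³] (size 2), [u⁴] (size 2), [u¹⁰] (size 2), [u⁸] (size 1), [u⁹] (size 2), [u¹¹] (size 2), [u¹⁰v] (size 8), [uv] (size 8).
Class equation: 1 + 2 + 2 + 2 + 2 + 2 + 1 + 2 + 2 + 8 + 8 = 32 = |G|. So G has 11 conjugacy classes.

Answer: 11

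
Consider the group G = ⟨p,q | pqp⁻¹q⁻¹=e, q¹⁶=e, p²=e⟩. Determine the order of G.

Enumerate words in the generators, reducing via the relations: the distinct elements are
  {e, p, q, pq, q², q³, q⁴, q⁵, q⁶, q⁷, q⁸, q⁹, pq², pq³, pq⁴, pq⁵, pq⁶, pq⁷, pq⁸, pq⁹, q¹², q¹³, q¹¹, q¹⁰, q¹⁴, q¹⁵, pq¹², pq¹³, pq¹¹, pq¹⁰, pq¹⁴, pq¹⁵}.
No further products give new elements, so |G| = 32.

Answer: 32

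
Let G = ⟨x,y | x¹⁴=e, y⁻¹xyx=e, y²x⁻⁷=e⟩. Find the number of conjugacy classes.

The conjugacy classes (representative and size) are:
  [e] (size 1), [x¹³] (size 2), [x¹²] (size 2), [x¹¹] (size 2), [x⁴] (size 2), [x⁵] (size 2), [x⁸] (size 2), [x⁷] (size 1), [x⁵y⁻¹] (size 7), [x⁵y] (size 7).
Class equation: 1 + 2 + 2 + 2 + 2 + 2 + 2 + 1 + 7 + 7 = 28 = |G|. So G has 10 conjugacy classes.

Answer: 10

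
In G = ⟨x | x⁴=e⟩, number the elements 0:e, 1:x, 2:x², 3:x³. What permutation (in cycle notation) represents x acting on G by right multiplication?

(0 1 2 3)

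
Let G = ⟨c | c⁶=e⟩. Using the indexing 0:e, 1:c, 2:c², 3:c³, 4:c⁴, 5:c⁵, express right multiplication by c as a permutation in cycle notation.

(0 1 2 3 4 5)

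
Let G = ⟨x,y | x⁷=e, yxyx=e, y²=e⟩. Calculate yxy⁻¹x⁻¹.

[y, x] = y·x·y⁻¹·x⁻¹.
  y · x = x⁶y
  (x⁶y) · y = x⁶
  (x⁶) · (x⁶) = x⁵

Answer: x⁵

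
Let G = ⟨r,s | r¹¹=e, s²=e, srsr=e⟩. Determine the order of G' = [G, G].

G' = [G, G] is generated by all commutators. The generator-pair commutators are: [r, s] = r².
The subgroup they normally generate is {e, r, r², r³, r⁴, r⁵, r⁶, r⁷, r⁸, r⁹, r¹⁰}, of order 11.
Check: |G/G'| = 22/11 = 2 is the order of the abelianisation.

Answer: 11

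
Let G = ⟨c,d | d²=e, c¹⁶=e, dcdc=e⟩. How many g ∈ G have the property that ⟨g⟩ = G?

⟨g⟩ = G would require ord(g) = |G| = 32, but the maximum element order in G is 16 < 32. So G is not cyclic and no single element generates it: the count is 0.

Answer: 0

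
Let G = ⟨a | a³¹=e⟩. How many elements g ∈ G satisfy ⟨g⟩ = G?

G is cyclic of order 31. An element generates G iff its order is 31, and a cyclic group of order 31 has exactly φ(31) = 30 such elements.

Answer: 30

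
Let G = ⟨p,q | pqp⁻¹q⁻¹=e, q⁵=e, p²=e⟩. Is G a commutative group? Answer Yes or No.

Each pair of generators commutes: p·q = pq = q·p. Since the generators pairwise commute, every element of G commutes with every other, so G is abelian.

Answer: Yes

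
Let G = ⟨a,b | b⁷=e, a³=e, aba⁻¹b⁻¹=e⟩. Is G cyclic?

|G| = 21. The element ab has order 21 (its powers give 21 distinct elements), so ⟨ab⟩ = G and G is cyclic.

Answer: Yes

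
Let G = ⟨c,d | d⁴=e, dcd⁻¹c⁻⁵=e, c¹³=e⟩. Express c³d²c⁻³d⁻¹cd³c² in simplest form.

Multiply left to right, reducing at each step:
  (c³) · d² = c³d²
  (c³d²) · c⁻³ = c⁶d²
  (c⁶d²) · d⁻¹ = c⁶d
  (c⁶d) · c = c¹¹d
  (c¹¹d) · d³ = c¹¹
  (c¹¹) · c² = e

Answer: e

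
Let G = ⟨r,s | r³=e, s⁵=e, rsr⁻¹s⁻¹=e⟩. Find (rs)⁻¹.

The order of (rs) is 15 (smallest k with (rs)ᵏ = e), so (rs)⁻¹ = (rs)¹⁴ = r²s⁴.
Check: (rs) · (r²s⁴) → (rs) · r² = s;   s · s⁴ = e, giving e as required.

Answer: r²s⁴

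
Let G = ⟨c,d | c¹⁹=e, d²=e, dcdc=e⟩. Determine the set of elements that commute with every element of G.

An element z ∈ Z(G) iff z commutes with every generator.
For example e is central: e·c = c = c·e; e·d = d = d·e.
Whereas c ∉ Z(G) since c·d = cd ≠ c¹⁸d = d·c.
Checking each of the 38 elements this way gives Z(G) = {e}, of order 1.

Answer: {e}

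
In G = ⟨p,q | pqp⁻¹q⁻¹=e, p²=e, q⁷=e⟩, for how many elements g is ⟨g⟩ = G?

G is cyclic of order 14. An element generates G iff its order is 14, and a cyclic group of order 14 has exactly φ(14) = 6 such elements.

Answer: 6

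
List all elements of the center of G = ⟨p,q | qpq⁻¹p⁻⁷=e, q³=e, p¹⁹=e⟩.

An element z ∈ Z(G) iff z commutes with every generator.
For example e is central: e·p = p = p·e; e·q = q = q·e.
Whereas p ∉ Z(G) since p·q = pq ≠ p⁷q = q·p.
Checking each of the 57 elements this way gives Z(G) = {e}, of order 1.

Answer: {e}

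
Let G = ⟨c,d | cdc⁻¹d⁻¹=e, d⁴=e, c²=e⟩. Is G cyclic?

|G| = 8, but the maximum element order in G is 4 < 8. No single element generates all of G, so G is not cyclic.

Answer: No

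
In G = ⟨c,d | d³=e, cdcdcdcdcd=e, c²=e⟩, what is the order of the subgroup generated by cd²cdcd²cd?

|⟨cd²cdcd²cd⟩| equals the order of cd²cdcd²cd. Compute successive powers until reaching e:
  (cd²cdcd²cd)¹ = cd²cdcd²cd, (cd²cdcd²cd)² = d²cdc, (cd²cdcd²cd)³ = cd²cd, (cd²cdcd²cd)⁴ = d²cdcd²cdc, (cd²cdcd²cd)⁵ = e.
The smallest positive k with (cd²cdcd²cd)ᵏ = e is 5, so |⟨cd²cdcd²cd⟩| = 5.

Answer: 5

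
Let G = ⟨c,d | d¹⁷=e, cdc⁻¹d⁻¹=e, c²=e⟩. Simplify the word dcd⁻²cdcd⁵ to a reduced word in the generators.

Multiply left to right, reducing at each step:
  d · c = cd
  (cd) · d⁻² = cd¹⁶
  (cd¹⁶) · c = d¹⁶
  (d¹⁶) · d = e
  e · c = c
  c · d⁵ = cd⁵

Answer: cd⁵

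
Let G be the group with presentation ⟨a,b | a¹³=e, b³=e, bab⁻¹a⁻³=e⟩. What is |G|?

Enumerate words in the generators, reducing via the relations: the distinct elements are
  {a, b, e, ab, a², a³, a⁴, a⁵, a⁶, a⁷, a⁸, a⁹, b², ab², a²b, a³b, a¹², a¹¹, a¹⁰, a⁴b, a⁵b, a⁶b, a⁷b, a⁸b, a⁹b, a²b², a³b², a¹²b, a¹¹b, a¹⁰b, a⁴b², a⁵b², a⁶b², a⁷b², a⁸b², a⁹b², a¹²b², a¹¹b², a¹⁰b²}.
No further products give new elements, so |G| = 39.

Answer: 39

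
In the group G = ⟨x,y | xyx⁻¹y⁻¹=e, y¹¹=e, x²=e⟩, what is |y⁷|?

Compute successive powers until reaching e:
  (y⁷)¹ = y⁷, (y⁷)² = y³, (y⁷)³ = y¹⁰, (y⁷)⁴ = y⁶, (y⁷)⁵ = y², (y⁷)⁶ = y⁹, (y⁷)⁷ = y⁵, (y⁷)⁸ = y, (y⁷)⁹ = y⁸, (y⁷)¹⁰ = y⁴, (y⁷)¹¹ = e.
The smallest positive k with (y⁷)ᵏ = e is 11.

Answer: 11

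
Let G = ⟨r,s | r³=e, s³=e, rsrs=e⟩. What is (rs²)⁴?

Compute successive powers of (rs²), reducing at each step:
  (rs²)²: (rs²) · r = rs²r;   (rs²r) · s² = sr²
  (rs²)³: (sr²) · r = s;   s · s² = e
  (rs²)⁴: e · r = r;   r · s² = rs²

Answer: rs²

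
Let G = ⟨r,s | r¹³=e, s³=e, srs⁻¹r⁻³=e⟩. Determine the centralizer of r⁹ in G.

⟨r⁹⟩ ⊆ C_G(r⁹) since powers of r⁹ commute with r⁹; so |C_G(r⁹)| ≥ |⟨r⁹⟩| = 13.
By orbit–stabilizer, |C_G(r⁹)| = |G| / |conj. class of r⁹| = 39 / 3 = 13.
The 13 elements commuting with r⁹ are {e, r, r², r³, r⁴, r⁵, r⁶, r⁷, r⁸, r⁹, r¹⁰, r¹¹, r¹²}.

Answer: {e, r, r², r³, r⁴, r⁵, r⁶, r⁷, r⁸, r⁹, r¹⁰, r¹¹, r¹²}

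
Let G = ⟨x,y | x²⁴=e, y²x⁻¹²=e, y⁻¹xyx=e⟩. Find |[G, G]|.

G' = [G, G] is generated by all commutators. The generator-pair commutators are: [x, y] = x².
The subgroup they normally generate is {e, x², x⁴, x⁶, x⁸, x¹⁰, x¹², x¹⁴, x¹⁶, x¹⁸, x²⁰, x²²}, of order 12.
Check: |G/G'| = 48/12 = 4 is the order of the abelianisation.

Answer: 12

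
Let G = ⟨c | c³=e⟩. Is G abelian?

G has a single generator, so G is cyclic and hence abelian.

Answer: Yes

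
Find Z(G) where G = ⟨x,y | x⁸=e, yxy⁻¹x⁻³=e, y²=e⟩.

An element z ∈ Z(G) iff z commutes with every generator.
For example x⁴ is central: (x⁴)·x = x⁵ = x·(x⁴); (x⁴)·y = x⁴y = y·(x⁴).
Whereas x ∉ Z(G) since x·y = xy ≠ x³y = y·x.
Checking each of the 16 elements this way gives Z(G) = {e, x⁴}, of order 2.

Answer: {e, x⁴}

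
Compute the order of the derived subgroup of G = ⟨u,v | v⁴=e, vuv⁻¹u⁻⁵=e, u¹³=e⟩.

G' = [G, G] is generated by all commutators. The generator-pair commutators are: [u, v] = u⁹.
The subgroup they normally generate is {e, u, u², u³, u⁴, u⁵, u⁶, u⁷, u⁸, u⁹, u¹⁰, u¹¹, u¹²}, of order 13.
Check: |G/G'| = 52/13 = 4 is the order of the abelianisation.

Answer: 13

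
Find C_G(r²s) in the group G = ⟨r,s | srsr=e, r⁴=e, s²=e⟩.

⟨r²s⟩ ⊆ C_G(r²s) since powers of r²s commute with r²s; so |C_G(r²s)| ≥ |⟨r²s⟩| = 2.
By orbit–stabilizer, |C_G(r²s)| = |G| / |conj. class of r²s| = 8 / 2 = 4.
The 4 elements commuting with r²s are {e, r², s, r²s}.

Answer: {e, r², s, r²s}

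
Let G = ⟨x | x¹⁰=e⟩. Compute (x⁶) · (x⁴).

Compute (x⁶) · (x⁴) by multiplying left to right and reducing via the relations at each step:
  (x⁶) · x⁴ = e

Answer: e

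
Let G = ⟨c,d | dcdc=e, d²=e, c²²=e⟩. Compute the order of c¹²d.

Compute successive powers until reaching e:
  (c¹²d)¹ = c¹²d, (c¹²d)² = e.
The smallest positive k with (c¹²d)ᵏ = e is 2.

Answer: 2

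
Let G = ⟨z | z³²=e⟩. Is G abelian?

G has a single generator, so G is cyclic and hence abelian.

Answer: Yes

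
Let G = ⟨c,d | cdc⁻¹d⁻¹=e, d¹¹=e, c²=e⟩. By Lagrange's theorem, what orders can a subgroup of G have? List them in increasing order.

|G| = 22 = 2 · 11. By Lagrange's theorem the order of any subgroup divides 22; the divisors of 22 are 1, 2, 11, 22.

Answer: 1, 2, 11, 22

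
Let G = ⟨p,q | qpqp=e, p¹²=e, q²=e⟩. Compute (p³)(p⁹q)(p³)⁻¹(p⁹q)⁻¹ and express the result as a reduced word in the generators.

[(p³), (p⁹q)] = (p³)·(p⁹q)·(p³)⁻¹·(p⁹q)⁻¹.
  (p³) · (p⁹q) = q
  q · (p⁹) = p³q
  (p³q) · (p⁹q) = p⁶

Answer: p⁶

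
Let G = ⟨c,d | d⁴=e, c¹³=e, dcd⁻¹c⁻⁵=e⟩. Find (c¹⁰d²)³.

Compute successive powers of (c¹⁰d²), reducing at each step:
  (c¹⁰d²)²: (c¹⁰d²) · c¹⁰ = d²;   (d²) · d² = e
  (c¹⁰d²)³: e · c¹⁰ = c¹⁰;   (c¹⁰) · d² = c¹⁰d²

Answer: c¹⁰d²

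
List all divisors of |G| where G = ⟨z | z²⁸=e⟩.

|G| = 28 = 2² · 7. By Lagrange's theorem the order of any subgroup divides 28; the divisors of 28 are 1, 2, 4, 7, 14, 28.

Answer: 1, 2, 4, 7, 14, 28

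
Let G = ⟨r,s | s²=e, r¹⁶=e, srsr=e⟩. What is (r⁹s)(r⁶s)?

Compute (r⁹s) · (r⁶s) by multiplying left to right and reducing via the relations at each step:
  (r⁹s) · r⁶ = r³s
  (r³s) · s = r³

Answer: r³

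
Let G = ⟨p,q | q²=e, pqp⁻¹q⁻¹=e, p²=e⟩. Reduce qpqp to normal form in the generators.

Multiply left to right, reducing at each step:
  q · p = pq
  (pq) · q = p
  p · p = e

Answer: e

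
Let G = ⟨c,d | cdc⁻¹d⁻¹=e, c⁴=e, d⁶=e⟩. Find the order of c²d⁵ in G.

Compute successive powers until reaching e:
  (c²d⁵)¹ = c²d⁵, (c²d⁵)² = d⁴, (c²d⁵)³ = c²d³, (c²d⁵)⁴ = d², (c²d⁵)⁵ = c²d, (c²d⁵)⁶ = e.
The smallest positive k with (c²d⁵)ᵏ = e is 6.

Answer: 6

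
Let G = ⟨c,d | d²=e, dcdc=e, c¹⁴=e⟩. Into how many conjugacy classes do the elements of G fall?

The conjugacy classes (representative and size) are:
  [e] (size 1), [c¹³] (size 2), [c²] (size 2), [c³] (size 2), [c¹⁰] (size 2), [c⁵] (size 2), [c⁸] (size 2), [c⁷] (size 1), [c⁶d] (size 7), [c⁹d] (size 7).
Class equation: 1 + 2 + 2 + 2 + 2 + 2 + 2 + 1 + 7 + 7 = 28 = |G|. So G has 10 conjugacy classes.

Answer: 10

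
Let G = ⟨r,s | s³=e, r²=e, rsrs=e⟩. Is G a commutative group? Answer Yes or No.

r·s = rs but s·r = rs², so r·s ≠ s·r and G is not abelian.

Answer: No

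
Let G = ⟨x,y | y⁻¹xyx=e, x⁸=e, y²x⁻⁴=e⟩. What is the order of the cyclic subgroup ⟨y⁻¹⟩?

|⟨y⁻¹⟩| equals the order of y⁻¹. Compute successive powers until reaching e:
  (y⁻¹)¹ = y⁻¹, (y⁻¹)² = x⁴, (y⁻¹)³ = y, (y⁻¹)⁴ = e.
The smallest positive k with (y⁻¹)ᵏ = e is 4, so |⟨y⁻¹⟩| = 4.

Answer: 4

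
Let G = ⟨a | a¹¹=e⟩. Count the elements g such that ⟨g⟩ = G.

G is cyclic of order 11. An element generates G iff its order is 11, and a cyclic group of order 11 has exactly φ(11) = 10 such elements.

Answer: 10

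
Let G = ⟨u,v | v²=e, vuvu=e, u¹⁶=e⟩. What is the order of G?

Enumerate words in the generators, reducing via the relations: the distinct elements are
  {e, u, v, uv, u², u³, u⁴, u⁵, u⁶, u⁷, u⁸, u⁹, u²v, u³v, u¹², u¹³, u¹¹, u¹⁰, u¹⁴, u¹⁵, u⁴v, u⁵v, u⁶v, u⁷v, u⁸v, u⁹v, u¹²v, u¹³v, u¹¹v, u¹⁰v, u¹⁴v, u¹⁵v}.
No further products give new elements, so |G| = 32.

Answer: 32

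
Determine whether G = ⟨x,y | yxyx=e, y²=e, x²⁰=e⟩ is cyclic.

Every cyclic group is abelian. But x·y = xy while y·x = x¹⁹y, so x·y ≠ y·x and G is not abelian. Hence G is not cyclic.

Answer: No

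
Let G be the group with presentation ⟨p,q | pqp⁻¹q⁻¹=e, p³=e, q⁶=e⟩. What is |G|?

Enumerate words in the generators, reducing via the relations: the distinct elements are
  {e, p, q, pq, p², q², q³, q⁴, q⁵, pq², pq³, pq⁴, pq⁵, p²q, p²q², p²q³, p²q⁴, p²q⁵}.
No further products give new elements, so |G| = 18.

Answer: 18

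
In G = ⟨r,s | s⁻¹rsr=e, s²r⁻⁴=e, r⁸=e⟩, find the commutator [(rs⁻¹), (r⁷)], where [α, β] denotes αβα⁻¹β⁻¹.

[(rs⁻¹), (r⁷)] = (rs⁻¹)·(r⁷)·(rs⁻¹)⁻¹·(r⁷)⁻¹.
  (rs⁻¹) · (r⁷) = r²s⁻¹
  (r²s⁻¹) · (rs) = r
  r · r = r²

Answer: r²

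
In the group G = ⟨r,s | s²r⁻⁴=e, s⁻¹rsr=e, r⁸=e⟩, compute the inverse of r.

The order of r is 8 (smallest k with rᵏ = e), so r⁻¹ = r⁷ = r⁷.
Check: r · (r⁷) → r · r⁷ = e, giving e as required.

Answer: r⁷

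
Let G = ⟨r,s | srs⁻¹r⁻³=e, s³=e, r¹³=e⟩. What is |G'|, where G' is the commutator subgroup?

G' = [G, G] is generated by all commutators. The generator-pair commutators are: [r, s] = r¹¹.
The subgroup they normally generate is {e, r, r², r³, r⁴, r⁵, r⁶, r⁷, r⁸, r⁹, r¹⁰, r¹¹, r¹²}, of order 13.
Check: |G/G'| = 39/13 = 3 is the order of the abelianisation.

Answer: 13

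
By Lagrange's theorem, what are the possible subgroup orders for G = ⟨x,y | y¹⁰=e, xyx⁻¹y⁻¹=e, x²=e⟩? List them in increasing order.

|G| = 20 = 2² · 5. By Lagrange's theorem the order of any subgroup divides 20; the divisors of 20 are 1, 2, 4, 5, 10, 20.

Answer: 1, 2, 4, 5, 10, 20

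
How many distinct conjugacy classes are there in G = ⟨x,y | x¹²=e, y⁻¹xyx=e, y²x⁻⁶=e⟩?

The conjugacy classes (representative and size) are:
  [e] (size 1), [x¹¹] (size 2), [x²] (size 2), [x⁹] (size 2), [x⁴] (size 2), [x⁵] (size 2), [x⁶] (size 1), [x²y] (size 6), [xy] (size 6).
Class equation: 1 + 2 + 2 + 2 + 2 + 2 + 1 + 6 + 6 = 24 = |G|. So G has 9 conjugacy classes.

Answer: 9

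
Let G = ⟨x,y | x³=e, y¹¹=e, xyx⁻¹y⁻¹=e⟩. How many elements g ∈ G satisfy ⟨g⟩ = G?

G is cyclic of order 33. An element generates G iff its order is 33, and a cyclic group of order 33 has exactly φ(33) = 20 such elements.

Answer: 20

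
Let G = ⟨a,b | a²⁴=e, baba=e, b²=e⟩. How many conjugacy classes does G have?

The conjugacy classes (representative and size) are:
  [e] (size 1), [a²³] (size 2), [a²] (size 2), [a³] (size 2), [a²⁰] (size 2), [a¹⁹] (size 2), [a⁶] (size 2), [a⁷] (size 2), [a⁸] (size 2), [a⁹] (size 2), [a¹⁴] (size 2), [a¹¹] (size 2), [a¹²] (size 1), [a⁴b] (size 12), [a⁵b] (size 12).
Class equation: 1 + 2 + 2 + 2 + 2 + 2 + 2 + 2 + 2 + 2 + 2 + 2 + 1 + 12 + 12 = 48 = |G|. So G has 15 conjugacy classes.

Answer: 15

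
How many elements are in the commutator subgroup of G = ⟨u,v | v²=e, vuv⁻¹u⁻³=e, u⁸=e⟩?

G' = [G, G] is generated by all commutators. The generator-pair commutators are: [u, v] = u⁶.
The subgroup they normally generate is {e, u², u⁴, u⁶}, of order 4.
Check: |G/G'| = 16/4 = 4 is the order of the abelianisation.

Answer: 4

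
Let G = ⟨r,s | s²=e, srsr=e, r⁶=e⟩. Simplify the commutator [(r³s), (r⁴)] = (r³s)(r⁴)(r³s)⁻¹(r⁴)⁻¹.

[(r³s), (r⁴)] = (r³s)·(r⁴)·(r³s)⁻¹·(r⁴)⁻¹.
  (r³s) · (r⁴) = r⁵s
  (r⁵s) · (r³s) = r²
  (r²) · (r²) = r⁴

Answer: r⁴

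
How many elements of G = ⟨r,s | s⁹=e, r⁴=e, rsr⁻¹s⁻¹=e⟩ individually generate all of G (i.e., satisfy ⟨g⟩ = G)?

G is cyclic of order 36. An element generates G iff its order is 36, and a cyclic group of order 36 has exactly φ(36) = 12 such elements.

Answer: 12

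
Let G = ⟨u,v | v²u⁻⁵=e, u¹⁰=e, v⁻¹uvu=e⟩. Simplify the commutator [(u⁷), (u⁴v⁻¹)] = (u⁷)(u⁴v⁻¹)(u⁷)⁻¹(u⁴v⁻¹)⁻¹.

[(u⁷), (u⁴v⁻¹)] = (u⁷)·(u⁴v⁻¹)·(u⁷)⁻¹·(u⁴v⁻¹)⁻¹.
  (u⁷) · (u⁴v⁻¹) = uv⁻¹
  (uv⁻¹) · (u³) = u³v
  (u³v) · (u⁴v) = u⁴

Answer: u⁴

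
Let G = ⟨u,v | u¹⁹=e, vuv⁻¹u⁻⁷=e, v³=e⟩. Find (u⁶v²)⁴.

Compute successive powers of (u⁶v²), reducing at each step:
  (u⁶v²)²: (u⁶v²) · u⁶ = u¹⁵v²;   (u¹⁵v²) · v² = u¹⁵v
  (u⁶v²)³: (u¹⁵v) · u⁶ = v;   v · v² = e
  (u⁶v²)⁴: e · u⁶ = u⁶;   (u⁶) · v² = u⁶v²

Answer: u⁶v²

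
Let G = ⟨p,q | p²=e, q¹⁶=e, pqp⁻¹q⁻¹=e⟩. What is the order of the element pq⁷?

Compute successive powers until reaching e:
  (pq⁷)¹ = pq⁷, (pq⁷)² = q¹⁴, (pq⁷)³ = pq⁵, (pq⁷)⁴ = q¹², (pq⁷)⁵ = pq³, (pq⁷)⁶ = q¹⁰, (pq⁷)⁷ = pq, (pq⁷)⁸ = q⁸, (pq⁷)⁹ = pq¹⁵, (pq⁷)¹⁰ = q⁶, (pq⁷)¹¹ = pq¹³, (pq⁷)¹² = q⁴, (pq⁷)¹³ = pq¹¹, (pq⁷)¹⁴ = q², (pq⁷)¹⁵ = pq⁹, (pq⁷)¹⁶ = e.
The smallest positive k with (pq⁷)ᵏ = e is 16.

Answer: 16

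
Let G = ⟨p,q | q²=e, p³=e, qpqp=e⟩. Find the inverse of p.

The order of p is 3 (smallest k with pᵏ = e), so p⁻¹ = p² = p².
Check: p · (p²) → p · p² = e, giving e as required.

Answer: p²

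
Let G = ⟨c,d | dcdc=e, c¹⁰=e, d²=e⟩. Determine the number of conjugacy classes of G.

The conjugacy classes (representative and size) are:
  [e] (size 1), [c] (size 2), [c²] (size 2), [c³] (size 2), [c⁴] (size 2), [c⁵] (size 1), [c²d] (size 5), [c³d] (size 5).
Class equation: 1 + 2 + 2 + 2 + 2 + 1 + 5 + 5 = 20 = |G|. So G has 8 conjugacy classes.

Answer: 8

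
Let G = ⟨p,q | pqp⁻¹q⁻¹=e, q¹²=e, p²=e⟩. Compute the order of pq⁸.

Compute successive powers until reaching e:
  (pq⁸)¹ = pq⁸, (pq⁸)² = q⁴, (pq⁸)³ = p, (pq⁸)⁴ = q⁸, (pq⁸)⁵ = pq⁴, (pq⁸)⁶ = e.
The smallest positive k with (pq⁸)ᵏ = e is 6.

Answer: 6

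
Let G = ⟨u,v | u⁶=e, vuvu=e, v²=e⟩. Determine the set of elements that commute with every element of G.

An element z ∈ Z(G) iff z commutes with every generator.
For example u³ is central: (u³)·u = u⁴ = u·(u³); (u³)·v = u³v = v·(u³).
Whereas u ∉ Z(G) since u·v = uv ≠ u⁵v = v·u.
Checking each of the 12 elements this way gives Z(G) = {e, u³}, of order 2.

Answer: {e, u³}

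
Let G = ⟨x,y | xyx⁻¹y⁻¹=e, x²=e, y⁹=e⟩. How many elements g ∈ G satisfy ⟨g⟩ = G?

G is cyclic of order 18. An element generates G iff its order is 18, and a cyclic group of order 18 has exactly φ(18) = 6 such elements.

Answer: 6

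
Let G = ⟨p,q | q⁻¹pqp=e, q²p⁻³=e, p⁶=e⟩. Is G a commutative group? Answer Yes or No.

p·q = pq but q·p = p²q⁻¹, so p·q ≠ q·p and G is not abelian.

Answer: No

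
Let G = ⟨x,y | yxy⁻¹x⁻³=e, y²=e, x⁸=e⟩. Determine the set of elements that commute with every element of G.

An element z ∈ Z(G) iff z commutes with every generator.
For example x⁴ is central: (x⁴)·x = x⁵ = x·(x⁴); (x⁴)·y = x⁴y = y·(x⁴).
Whereas x ∉ Z(G) since x·y = xy ≠ x³y = y·x.
Checking each of the 16 elements this way gives Z(G) = {e, x⁴}, of order 2.

Answer: {e, x⁴}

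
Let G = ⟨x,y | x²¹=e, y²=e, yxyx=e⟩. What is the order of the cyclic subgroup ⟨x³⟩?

|⟨x³⟩| equals the order of x³. Compute successive powers until reaching e:
  (x³)¹ = x³, (x³)² = x⁶, (x³)³ = x⁹, (x³)⁴ = x¹², (x³)⁵ = x¹⁵, (x³)⁶ = x¹⁸, (x³)⁷ = e.
The smallest positive k with (x³)ᵏ = e is 7, so |⟨x³⟩| = 7.

Answer: 7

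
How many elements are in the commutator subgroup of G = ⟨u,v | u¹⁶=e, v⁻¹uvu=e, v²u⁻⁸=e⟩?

G' = [G, G] is generated by all commutators. The generator-pair commutators are: [u, v] = u².
The subgroup they normally generate is {e, u², u⁴, u⁶, u⁸, u¹⁰, u¹², u¹⁴}, of order 8.
Check: |G/G'| = 32/8 = 4 is the order of the abelianisation.

Answer: 8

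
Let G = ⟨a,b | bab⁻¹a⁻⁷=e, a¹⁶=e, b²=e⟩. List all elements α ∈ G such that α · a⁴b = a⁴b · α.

⟨a⁴b⟩ ⊆ C_G(a⁴b) since powers of a⁴b commute with a⁴b; so |C_G(a⁴b)| ≥ |⟨a⁴b⟩| = 2.
By orbit–stabilizer, |C_G(a⁴b)| = |G| / |conj. class of a⁴b| = 32 / 8 = 4.
The 4 elements commuting with a⁴b are {e, a⁸, a⁴b, a¹²b}.

Answer: {e, a⁸, a⁴b, a¹²b}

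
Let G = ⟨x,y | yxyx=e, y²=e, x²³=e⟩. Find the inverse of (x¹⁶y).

The order of (x¹⁶y) is 2 (smallest k with (x¹⁶y)ᵏ = e), so (x¹⁶y)⁻¹ = (x¹⁶y)¹ = x¹⁶y.
Check: (x¹⁶y) · (x¹⁶y) → (x¹⁶y) · x¹⁶ = y;   y · y = e, giving e as required.

Answer: x¹⁶y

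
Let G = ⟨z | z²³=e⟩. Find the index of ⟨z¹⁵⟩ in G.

First find ord(z¹⁵) by computing successive powers:
  (z¹⁵)¹ = z¹⁵, (z¹⁵)² = z⁷, (z¹⁵)³ = z²², (z¹⁵)⁴ = z¹⁴, (z¹⁵)⁵ = z⁶, (z¹⁵)⁶ = z²¹, (z¹⁵)⁷ = z¹³, (z¹⁵)⁸ = z⁵, (z¹⁵)⁹ = z²⁰, (z¹⁵)¹⁰ = z¹², (z¹⁵)¹¹ = z⁴, (z¹⁵)¹² = z¹⁹, (z¹⁵)¹³ = z¹¹, (z¹⁵)¹⁴ = z³, (z¹⁵)¹⁵ = z¹⁸, (z¹⁵)¹⁶ = z¹⁰, (z¹⁵)¹⁷ = z², (z¹⁵)¹⁸ = z¹⁷, (z¹⁵)¹⁹ = z⁹, (z¹⁵)²⁰ = z, (z¹⁵)²¹ = z¹⁶, (z¹⁵)²² = z⁸, (z¹⁵)²³ = e.
So |⟨z¹⁵⟩| = ord(z¹⁵) = 23. With |G| = 23, by Lagrange [G : ⟨z¹⁵⟩] = 23/23 = 1.

Answer: 1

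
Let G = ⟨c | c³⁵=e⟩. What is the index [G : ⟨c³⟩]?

First find ord(c³) by computing successive powers:
  (c³)¹ = c³, (c³)² = c⁶, (c³)³ = c⁹, (c³)⁴ = c¹², (c³)⁵ = c¹⁵, (c³)⁶ = c¹⁸, (c³)⁷ = c²¹, (c³)⁸ = c²⁴, (c³)⁹ = c²⁷, (c³)¹⁰ = c³⁰, (c³)¹¹ = c³³, (c³)¹² = c, (c³)¹³ = c⁴, (c³)¹⁴ = c⁷, (c³)¹⁵ = c¹⁰, (c³)¹⁶ = c¹³, (c³)¹⁷ = c¹⁶, (c³)¹⁸ = c¹⁹, (c³)¹⁹ = c²², (c³)²⁰ = c²⁵, (c³)²¹ = c²⁸, (c³)²² = c³¹, (c³)²³ = c³⁴, (c³)²⁴ = c², (c³)²⁵ = c⁵, (c³)²⁶ = c⁸, (c³)²⁷ = c¹¹, (c³)²⁸ = c¹⁴, (c³)²⁹ = c¹⁷, (c³)³⁰ = c²⁰, (c³)³¹ = c²³, (c³)³² = c²⁶, (c³)³³ = c²⁹, (c³)³⁴ = c³², (c³)³⁵ = e.
So |⟨c³⟩| = ord(c³) = 35. With |G| = 35, by Lagrange [G : ⟨c³⟩] = 35/35 = 1.

Answer: 1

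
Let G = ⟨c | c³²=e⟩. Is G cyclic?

|G| = 32. The element c has order 32 (its powers give 32 distinct elements), so ⟨c⟩ = G and G is cyclic.

Answer: Yes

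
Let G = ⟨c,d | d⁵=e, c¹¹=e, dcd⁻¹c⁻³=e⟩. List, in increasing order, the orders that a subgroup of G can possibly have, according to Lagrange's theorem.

|G| = 55 = 5 · 11. By Lagrange's theorem the order of any subgroup divides 55; the divisors of 55 are 1, 5, 11, 55.

Answer: 1, 5, 11, 55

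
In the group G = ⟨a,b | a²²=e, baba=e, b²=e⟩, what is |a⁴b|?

Compute successive powers until reaching e:
  (a⁴b)¹ = a⁴b, (a⁴b)² = e.
The smallest positive k with (a⁴b)ᵏ = e is 2.

Answer: 2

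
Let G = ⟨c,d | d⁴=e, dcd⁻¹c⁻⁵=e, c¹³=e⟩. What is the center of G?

An element z ∈ Z(G) iff z commutes with every generator.
For example e is central: e·c = c = c·e; e·d = d = d·e.
Whereas c ∉ Z(G) since c·d = cd ≠ c⁵d = d·c.
Checking each of the 52 elements this way gives Z(G) = {e}, of order 1.

Answer: {e}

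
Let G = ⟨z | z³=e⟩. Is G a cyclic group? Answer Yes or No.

|G| = 3. The element z has order 3 (its powers give 3 distinct elements), so ⟨z⟩ = G and G is cyclic.

Answer: Yes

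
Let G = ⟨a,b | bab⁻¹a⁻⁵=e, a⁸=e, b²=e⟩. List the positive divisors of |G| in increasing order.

|G| = 16 = 2⁴. By Lagrange's theorem the order of any subgroup divides 16; the divisors of 16 are 1, 2, 4, 8, 16.

Answer: 1, 2, 4, 8, 16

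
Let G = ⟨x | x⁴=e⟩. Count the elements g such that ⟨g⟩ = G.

G is cyclic of order 4. An element generates G iff its order is 4, and a cyclic group of order 4 has exactly φ(4) = 2 such elements.

Answer: 2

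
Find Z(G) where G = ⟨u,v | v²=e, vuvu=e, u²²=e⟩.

An element z ∈ Z(G) iff z commutes with every generator.
For example u¹¹ is central: (u¹¹)·u = u¹² = u·(u¹¹); (u¹¹)·v = u¹¹v = v·(u¹¹).
Whereas u ∉ Z(G) since u·v = uv ≠ u²¹v = v·u.
Checking each of the 44 elements this way gives Z(G) = {e, u¹¹}, of order 2.

Answer: {e, u¹¹}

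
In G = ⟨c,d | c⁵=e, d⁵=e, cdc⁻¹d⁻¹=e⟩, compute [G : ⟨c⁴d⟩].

First find ord(c⁴d) by computing successive powers:
  (c⁴d)¹ = c⁴d, (c⁴d)² = c³d², (c⁴d)³ = c²d³, (c⁴d)⁴ = cd⁴, (c⁴d)⁵ = e.
So |⟨c⁴d⟩| = ord(c⁴d) = 5. With |G| = 25, by Lagrange [G : ⟨c⁴d⟩] = 25/5 = 5.

Answer: 5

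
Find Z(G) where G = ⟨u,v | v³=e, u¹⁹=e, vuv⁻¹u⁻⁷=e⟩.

An element z ∈ Z(G) iff z commutes with every generator.
For example e is central: e·u = u = u·e; e·v = v = v·e.
Whereas u ∉ Z(G) since u·v = uv ≠ u⁷v = v·u.
Checking each of the 57 elements this way gives Z(G) = {e}, of order 1.

Answer: {e}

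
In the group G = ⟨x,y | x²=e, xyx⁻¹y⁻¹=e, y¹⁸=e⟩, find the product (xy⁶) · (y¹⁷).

Compute (xy⁶) · (y¹⁷) by multiplying left to right and reducing via the relations at each step:
  (xy⁶) · y¹⁷ = xy⁵

Answer: xy⁵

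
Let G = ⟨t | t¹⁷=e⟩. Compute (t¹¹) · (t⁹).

Compute (t¹¹) · (t⁹) by multiplying left to right and reducing via the relations at each step:
  (t¹¹) · t⁹ = t³

Answer: t³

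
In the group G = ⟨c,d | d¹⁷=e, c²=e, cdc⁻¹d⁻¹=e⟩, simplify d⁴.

Compute successive powers of d, reducing at each step:
  d²: d · d = d²
  d³: (d²) · d = d³
  d⁴: (d³) · d = d⁴

Answer: d⁴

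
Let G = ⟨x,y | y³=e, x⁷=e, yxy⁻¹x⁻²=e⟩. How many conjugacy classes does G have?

The conjugacy classes (representative and size) are:
  [e] (size 1), [x²] (size 3), [x⁵] (size 3), [y] (size 7), [y²] (size 7).
Class equation: 1 + 3 + 3 + 7 + 7 = 21 = |G|. So G has 5 conjugacy classes.

Answer: 5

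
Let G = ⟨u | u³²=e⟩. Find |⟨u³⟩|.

|⟨u³⟩| equals the order of u³. Compute successive powers until reaching e:
  (u³)¹ = u³, (u³)² = u⁶, (u³)³ = u⁹, (u³)⁴ = u¹², (u³)⁵ = u¹⁵, (u³)⁶ = u¹⁸, (u³)⁷ = u²¹, (u³)⁸ = u²⁴, (u³)⁹ = u²⁷, (u³)¹⁰ = u³⁰, (u³)¹¹ = u, (u³)¹² = u⁴, (u³)¹³ = u⁷, (u³)¹⁴ = u¹⁰, (u³)¹⁵ = u¹³, (u³)¹⁶ = u¹⁶, (u³)¹⁷ = u¹⁹, (u³)¹⁸ = u²², (u³)¹⁹ = u²⁵, (u³)²⁰ = u²⁸, (u³)²¹ = u³¹, (u³)²² = u², (u³)²³ = u⁵, (u³)²⁴ = u⁸, (u³)²⁵ = u¹¹, (u³)²⁶ = u¹⁴, (u³)²⁷ = u¹⁷, (u³)²⁸ = u²⁰, (u³)²⁹ = u²³, (u³)³⁰ = u²⁶, (u³)³¹ = u²⁹, (u³)³² = e.
The smallest positive k with (u³)ᵏ = e is 32, so |⟨u³⟩| = 32.

Answer: 32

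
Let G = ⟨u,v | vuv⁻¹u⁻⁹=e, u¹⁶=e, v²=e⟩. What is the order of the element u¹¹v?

Compute successive powers until reaching e:
  (u¹¹v)¹ = u¹¹v, (u¹¹v)² = u¹⁴, (u¹¹v)³ = u⁹v, (u¹¹v)⁴ = u¹², (u¹¹v)⁵ = u⁷v, (u¹¹v)⁶ = u¹⁰, (u¹¹v)⁷ = u⁵v, (u¹¹v)⁸ = u⁸, (u¹¹v)⁹ = u³v, (u¹¹v)¹⁰ = u⁶, (u¹¹v)¹¹ = uv, (u¹¹v)¹² = u⁴, (u¹¹v)¹³ = u¹⁵v, (u¹¹v)¹⁴ = u², (u¹¹v)¹⁵ = u¹³v, (u¹¹v)¹⁶ = e.
The smallest positive k with (u¹¹v)ᵏ = e is 16.

Answer: 16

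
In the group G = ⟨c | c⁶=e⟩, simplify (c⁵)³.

Compute successive powers of (c⁵), reducing at each step:
  (c⁵)²: (c⁵) · c⁵ = c⁴
  (c⁵)³: (c⁴) · c⁵ = c³

Answer: c³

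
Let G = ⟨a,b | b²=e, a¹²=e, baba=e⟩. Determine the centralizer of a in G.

⟨a⟩ ⊆ C_G(a) since powers of a commute with a; so |C_G(a)| ≥ |⟨a⟩| = 12.
By orbit–stabilizer, |C_G(a)| = |G| / |conj. class of a| = 24 / 2 = 12.
The 12 elements commuting with a are {e, a, a², a³, a⁴, a⁵, a⁶, a⁷, a⁸, a⁹, a¹⁰, a¹¹}.

Answer: {e, a, a², a³, a⁴, a⁵, a⁶, a⁷, a⁸, a⁹, a¹⁰, a¹¹}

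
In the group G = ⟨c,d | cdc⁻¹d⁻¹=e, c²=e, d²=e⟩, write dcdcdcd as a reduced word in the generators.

Multiply left to right, reducing at each step:
  d · c = cd
  (cd) · d = c
  c · c = e
  e · d = d
  d · c = cd
  (cd) · d = c

Answer: c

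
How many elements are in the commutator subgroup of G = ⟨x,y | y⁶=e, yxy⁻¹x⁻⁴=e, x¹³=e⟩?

G' = [G, G] is generated by all commutators. The generator-pair commutators are: [x, y] = x¹⁰.
The subgroup they normally generate is {e, x, x², x³, x⁴, x⁵, x⁶, x⁷, x⁸, x⁹, x¹⁰, x¹¹, x¹²}, of order 13.
Check: |G/G'| = 78/13 = 6 is the order of the abelianisation.

Answer: 13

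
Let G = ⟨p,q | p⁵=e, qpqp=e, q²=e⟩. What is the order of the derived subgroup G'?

G' = [G, G] is generated by all commutators. The generator-pair commutators are: [p, q] = p².
The subgroup they normally generate is {e, p, p², p³, p⁴}, of order 5.
Check: |G/G'| = 10/5 = 2 is the order of the abelianisation.

Answer: 5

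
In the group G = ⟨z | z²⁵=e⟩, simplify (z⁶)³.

Compute successive powers of (z⁶), reducing at each step:
  (z⁶)²: (z⁶) · z⁶ = z¹²
  (z⁶)³: (z¹²) · z⁶ = z¹⁸

Answer: z¹⁸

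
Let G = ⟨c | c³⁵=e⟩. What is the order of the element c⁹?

Compute successive powers until reaching e:
  (c⁹)¹ = c⁹, (c⁹)² = c¹⁸, (c⁹)³ = c²⁷, (c⁹)⁴ = c, (c⁹)⁵ = c¹⁰, (c⁹)⁶ = c¹⁹, (c⁹)⁷ = c²⁸, (c⁹)⁸ = c², (c⁹)⁹ = c¹¹, (c⁹)¹⁰ = c²⁰, (c⁹)¹¹ = c²⁹, (c⁹)¹² = c³, (c⁹)¹³ = c¹², (c⁹)¹⁴ = c²¹, (c⁹)¹⁵ = c³⁰, (c⁹)¹⁶ = c⁴, (c⁹)¹⁷ = c¹³, (c⁹)¹⁸ = c²², (c⁹)¹⁹ = c³¹, (c⁹)²⁰ = c⁵, (c⁹)²¹ = c¹⁴, (c⁹)²² = c²³, (c⁹)²³ = c³², (c⁹)²⁴ = c⁶, (c⁹)²⁵ = c¹⁵, (c⁹)²⁶ = c²⁴, (c⁹)²⁷ = c³³, (c⁹)²⁸ = c⁷, (c⁹)²⁹ = c¹⁶, (c⁹)³⁰ = c²⁵, (c⁹)³¹ = c³⁴, (c⁹)³² = c⁸, (c⁹)³³ = c¹⁷, (c⁹)³⁴ = c²⁶, (c⁹)³⁵ = e.
The smallest positive k with (c⁹)ᵏ = e is 35.

Answer: 35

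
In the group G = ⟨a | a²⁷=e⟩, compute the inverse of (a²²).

The order of (a²²) is 27 (smallest k with (a²²)ᵏ = e), so (a²²)⁻¹ = (a²²)²⁶ = a⁵.
Check: (a²²) · (a⁵) → (a²²) · a⁵ = e, giving e as required.

Answer: a⁵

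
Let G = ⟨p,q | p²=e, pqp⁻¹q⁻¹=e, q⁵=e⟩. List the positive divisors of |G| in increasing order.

|G| = 10 = 2 · 5. By Lagrange's theorem the order of any subgroup divides 10; the divisors of 10 are 1, 2, 5, 10.

Answer: 1, 2, 5, 10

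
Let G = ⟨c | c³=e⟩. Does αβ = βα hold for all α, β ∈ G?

G has a single generator, so G is cyclic and hence abelian.

Answer: Yes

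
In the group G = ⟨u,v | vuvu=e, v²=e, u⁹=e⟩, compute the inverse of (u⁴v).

The order of (u⁴v) is 2 (smallest k with (u⁴v)ᵏ = e), so (u⁴v)⁻¹ = (u⁴v)¹ = u⁴v.
Check: (u⁴v) · (u⁴v) → (u⁴v) · u⁴ = v;   v · v = e, giving e as required.

Answer: u⁴v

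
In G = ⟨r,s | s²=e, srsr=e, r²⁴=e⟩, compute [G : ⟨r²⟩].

First find ord(r²) by computing successive powers:
  (r²)¹ = r², (r²)² = r⁴, (r²)³ = r⁶, (r²)⁴ = r⁸, (r²)⁵ = r¹⁰, (r²)⁶ = r¹², (r²)⁷ = r¹⁴, (r²)⁸ = r¹⁶, (r²)⁹ = r¹⁸, (r²)¹⁰ = r²⁰, (r²)¹¹ = r²², (r²)¹² = e.
So |⟨r²⟩| = ord(r²) = 12. With |G| = 48, by Lagrange [G : ⟨r²⟩] = 48/12 = 4.

Answer: 4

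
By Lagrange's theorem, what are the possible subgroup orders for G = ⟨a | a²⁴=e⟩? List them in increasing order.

|G| = 24 = 2³ · 3. By Lagrange's theorem the order of any subgroup divides 24; the divisors of 24 are 1, 2, 3, 4, 6, 8, 12, 24.

Answer: 1, 2, 3, 4, 6, 8, 12, 24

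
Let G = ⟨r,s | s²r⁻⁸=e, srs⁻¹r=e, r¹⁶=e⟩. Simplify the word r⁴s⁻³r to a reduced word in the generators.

Multiply left to right, reducing at each step:
  (r⁴) · s⁻³ = r⁴s
  (r⁴s) · r = r³s

Answer: r³s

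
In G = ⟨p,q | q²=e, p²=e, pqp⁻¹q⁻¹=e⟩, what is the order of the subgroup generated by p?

|⟨p⟩| equals the order of p. Compute successive powers until reaching e:
  p¹ = p, p² = e.
The smallest positive k with pᵏ = e is 2, so |⟨p⟩| = 2.

Answer: 2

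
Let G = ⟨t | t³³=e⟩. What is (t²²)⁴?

Compute successive powers of (t²²), reducing at each step:
  (t²²)²: (t²²) · t²² = t¹¹
  (t²²)³: (t¹¹) · t²² = e
  (t²²)⁴: e · t²² = t²²

Answer: t²²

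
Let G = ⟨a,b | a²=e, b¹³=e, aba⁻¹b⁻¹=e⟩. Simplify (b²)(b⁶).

Compute (b²) · (b⁶) by multiplying left to right and reducing via the relations at each step:
  (b²) · b⁶ = b⁸

Answer: b⁸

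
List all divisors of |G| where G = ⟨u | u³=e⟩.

|G| = 3 = 3. By Lagrange's theorem the order of any subgroup divides 3; the divisors of 3 are 1, 3.

Answer: 1, 3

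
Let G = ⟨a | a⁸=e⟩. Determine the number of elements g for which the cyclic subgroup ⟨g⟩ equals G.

G is cyclic of order 8. An element generates G iff its order is 8, and a cyclic group of order 8 has exactly φ(8) = 4 such elements.

Answer: 4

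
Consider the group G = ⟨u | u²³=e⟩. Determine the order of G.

G is generated by a single element, so G is cyclic. The relator gives u²³ = e and no smaller power is forced to be e, so the 23 powers {e, u, u², u³, u⁴, u⁵, u⁶, u⁷, u⁸, u⁹, u²², u²¹, u²⁰, u¹², u¹³, u¹¹, u¹⁰, u¹⁴, u¹⁵, u¹⁶, u¹⁷, u¹⁸, u¹⁹} are distinct. Hence |G| = 23.

Answer: 23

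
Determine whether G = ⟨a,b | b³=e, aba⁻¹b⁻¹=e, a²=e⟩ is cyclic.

|G| = 6. The element ab has order 6 (its powers give 6 distinct elements), so ⟨ab⟩ = G and G is cyclic.

Answer: Yes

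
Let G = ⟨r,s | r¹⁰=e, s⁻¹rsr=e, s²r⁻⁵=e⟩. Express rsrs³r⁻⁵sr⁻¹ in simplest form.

Multiply left to right, reducing at each step:
  r · s = rs
  (rs) · r = s
  s · s³ = e
  e · r⁻⁵ = r⁵
  (r⁵) · s = s⁻¹
  (s⁻¹) · r⁻¹ = rs⁻¹

Answer: rs⁻¹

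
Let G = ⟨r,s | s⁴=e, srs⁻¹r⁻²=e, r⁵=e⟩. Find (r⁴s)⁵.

Compute successive powers of (r⁴s), reducing at each step:
  (r⁴s)²: (r⁴s) · r⁴ = r²s;   (r²s) · s = r²s²
  (r⁴s)³: (r²s²) · r⁴ = r³s²;   (r³s²) · s = r³s³
  (r⁴s)⁴: (r³s³) · r⁴ = s³;   (s³) · s = e
  (r⁴s)⁵: e · r⁴ = r⁴;   (r⁴) · s = r⁴s

Answer: r⁴s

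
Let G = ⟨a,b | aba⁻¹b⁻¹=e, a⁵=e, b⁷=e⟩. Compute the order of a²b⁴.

Compute successive powers until reaching e:
  (a²b⁴)¹ = a²b⁴, (a²b⁴)² = a⁴b, (a²b⁴)³ = ab⁵, (a²b⁴)⁴ = a³b², (a²b⁴)⁵ = b⁶, (a²b⁴)⁶ = a²b³, (a²b⁴)⁷ = a⁴, (a²b⁴)⁸ = ab⁴, (a²b⁴)⁹ = a³b, (a²b⁴)¹⁰ = b⁵, (a²b⁴)¹¹ = a²b², (a²b⁴)¹² = a⁴b⁶, (a²b⁴)¹³ = ab³, (a²b⁴)¹⁴ = a³, (a²b⁴)¹⁵ = b⁴, (a²b⁴)¹⁶ = a²b, (a²b⁴)¹⁷ = a⁴b⁵, (a²b⁴)¹⁸ = ab², (a²b⁴)¹⁹ = a³b⁶, (a²b⁴)²⁰ = b³, (a²b⁴)²¹ = a², (a²b⁴)²² = a⁴b⁴, (a²b⁴)²³ = ab, (a²b⁴)²⁴ = a³b⁵, (a²b⁴)²⁵ = b², (a²b⁴)²⁶ = a²b⁶, (a²b⁴)²⁷ = a⁴b³, (a²b⁴)²⁸ = a, (a²b⁴)²⁹ = a³b⁴, (a²b⁴)³⁰ = b, (a²b⁴)³¹ = a²b⁵, (a²b⁴)³² = a⁴b², (a²b⁴)³³ = ab⁶, (a²b⁴)³⁴ = a³b³, (a²b⁴)³⁵ = e.
The smallest positive k with (a²b⁴)ᵏ = e is 35.

Answer: 35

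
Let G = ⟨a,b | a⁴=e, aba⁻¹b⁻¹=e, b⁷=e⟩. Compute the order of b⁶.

Compute successive powers until reaching e:
  (b⁶)¹ = b⁶, (b⁶)² = b⁵, (b⁶)³ = b⁴, (b⁶)⁴ = b³, (b⁶)⁵ = b², (b⁶)⁶ = b, (b⁶)⁷ = e.
The smallest positive k with (b⁶)ᵏ = e is 7.

Answer: 7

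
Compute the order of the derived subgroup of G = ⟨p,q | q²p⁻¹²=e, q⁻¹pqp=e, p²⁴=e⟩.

G' = [G, G] is generated by all commutators. The generator-pair commutators are: [p, q] = p².
The subgroup they normally generate is {e, p², p⁴, p⁶, p⁸, p¹⁰, p¹², p¹⁴, p¹⁶, p¹⁸, p²⁰, p²²}, of order 12.
Check: |G/G'| = 48/12 = 4 is the order of the abelianisation.

Answer: 12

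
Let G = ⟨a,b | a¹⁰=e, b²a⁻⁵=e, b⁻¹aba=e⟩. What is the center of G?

An element z ∈ Z(G) iff z commutes with every generator.
For example a⁵ is central: (a⁵)·a = a⁶ = a·(a⁵); (a⁵)·b = b⁻¹ = b·(a⁵).
Whereas a ∉ Z(G) since a·b = ab ≠ a⁴b⁻¹ = b·a.
Checking each of the 20 elements this way gives Z(G) = {e, a⁵}, of order 2.

Answer: {e, a⁵}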